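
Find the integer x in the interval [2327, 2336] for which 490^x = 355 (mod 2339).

2336

Compute 490^2327 mod 2339 = 2049, then multiply by 490 repeatedly:
  490^2327=2049  490^2328=579  490^2329=691  490^2330=1774  490^2331=1491
  490^2332=822  490^2333=472  490^2334=2058  490^2335=311  490^2336=355
Found 355 at exponent 2336.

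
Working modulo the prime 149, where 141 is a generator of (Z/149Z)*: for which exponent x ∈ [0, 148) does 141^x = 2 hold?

25

Successive powers of 141 modulo 149:
  141^0=1  141^1=141  141^2=64  141^3=84  141^4=73  141^5=12
  141^6=53  141^7=23  141^8=114  141^9=131  141^10=144  141^11=40
  141^12=127  141^13=27  141^14=82  141^15=89  141^16=33  141^17=34
  141^18=26  141^19=90  141^20=25  141^21=98  141^22=110  141^23=14
  141^24=37  141^25=2
So 141^25 ≡ 2 (mod 149), giving x = 25.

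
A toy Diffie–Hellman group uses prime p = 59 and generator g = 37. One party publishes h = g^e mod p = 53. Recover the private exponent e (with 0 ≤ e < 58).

Successive powers of 37 modulo 59:
  37^0=1  37^1=37  37^2=12  37^3=31  37^4=26  37^5=18
  37^6=17  37^7=39  37^8=27  37^9=55  37^10=29  37^11=11
  37^12=53
So 37^12 ≡ 53 (mod 59), giving e = 12.

12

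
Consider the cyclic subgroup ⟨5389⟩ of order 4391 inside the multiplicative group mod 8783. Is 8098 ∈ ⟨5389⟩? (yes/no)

yes

8098 ∈ ⟨5389⟩ iff 8098^4391 ≡ 1 (mod 8783), since |⟨5389⟩| = 4391.
8098^4391 mod 8783 = 1.
Since 1 = 1, 8098 lies in the subgroup.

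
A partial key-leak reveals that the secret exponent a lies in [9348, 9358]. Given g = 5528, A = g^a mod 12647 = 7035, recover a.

Compute 5528^9348 mod 12647 = 2442, then multiply by 5528 repeatedly:
  5528^9348=2442  5528^9349=5027  5528^9350=3797  5528^9351=8443  5528^9352=5474
  5528^9353=8648  5528^9354=484  5528^9355=7035
Found 7035 at exponent 9355.

9355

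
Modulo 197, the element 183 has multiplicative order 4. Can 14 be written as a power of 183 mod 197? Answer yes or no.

yes

⟨183⟩ has order 4; its elements mod 197 are {1, 14, 183, 196}.
14 is in this set.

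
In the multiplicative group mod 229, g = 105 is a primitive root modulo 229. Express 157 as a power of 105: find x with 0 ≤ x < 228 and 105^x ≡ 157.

Baby-step giant-step with m = ceil(sqrt(228)) = 16.
Baby table (105^j mod 229 for j=0..15):
  0:1  1:105  2:33  3:30  4:173  5:74  6:213  7:152
  8:159  9:207  10:209  11:190  12:27  13:87  14:204  15:123
Giant step factor: 105^(-16) ≡ 151 (mod 229).
Scan 157·151^i mod 229 for i = 0, 1, …:
  i=0: 157   i=1: 120   i=2: 29   i=3: 28
  i=4: 106   i=5: 205   i=6: 40   i=7: 86
  i=8: 162   i=9: 188   i=10: 221   i=11: 166
  i=12: 105
Match at i=12, j=1: x = 12·16 + 1 = 193.

193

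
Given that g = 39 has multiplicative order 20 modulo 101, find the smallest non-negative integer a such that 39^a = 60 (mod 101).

17

Successive powers of 39 modulo 101:
  39^0=1  39^1=39  39^2=6  39^3=32  39^4=36  39^5=91
  39^6=14  39^7=41  39^8=84  39^9=44  39^10=100  39^11=62
  39^12=95  39^13=69  39^14=65  39^15=10  39^16=87  39^17=60
So 39^17 ≡ 60 (mod 101), giving a = 17.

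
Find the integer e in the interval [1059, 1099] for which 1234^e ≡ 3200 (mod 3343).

1072

Compute 1234^1059 mod 3343 = 612, then multiply by 1234 repeatedly:
  1234^1059=612  1234^1060=3033  1234^1061=1905  1234^1062=641  1234^1063=2046
  1234^1064=799  1234^1065=3124  1234^1066=537  1234^1067=744  1234^1068=2114
  1234^1069=1136  1234^1070=1107  1234^1071=2094  1234^1072=3200
Found 3200 at exponent 1072.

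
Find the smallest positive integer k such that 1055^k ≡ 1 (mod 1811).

The order of 1055 must divide p − 1 = 1810 = 2 · 5 · 181.
Divisors: 1, 2, 5, 10, 181, 362, 905, 1810.
Check each in increasing order: 1055^1 ≡ 1055;  1055^2 ≡ 1071;  1055^5 ≡ 1756;  1055^10 ≡ 1214;  1055^181 ≡ 855;  1055^362 ≡ 1192;  1055^905 ≡ 1810;  1055^1810 ≡ 1.
Smallest exponent giving 1 is 1810.

1810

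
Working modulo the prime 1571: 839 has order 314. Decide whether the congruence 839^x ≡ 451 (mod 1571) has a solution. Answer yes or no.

no

451 ∈ ⟨839⟩ iff 451^314 ≡ 1 (mod 1571), since |⟨839⟩| = 314.
451^314 mod 1571 = 621.
Since 621 ≠ 1, 451 does not lie in the subgroup.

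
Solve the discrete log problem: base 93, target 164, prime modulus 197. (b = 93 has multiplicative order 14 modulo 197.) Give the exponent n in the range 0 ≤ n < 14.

4

Successive powers of 93 modulo 197:
  93^0=1  93^1=93  93^2=178  93^3=6  93^4=164
So 93^4 ≡ 164 (mod 197), giving n = 4.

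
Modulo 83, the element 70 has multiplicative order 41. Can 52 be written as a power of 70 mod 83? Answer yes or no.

no

52 ∈ ⟨70⟩ iff 52^41 ≡ 1 (mod 83), since |⟨70⟩| = 41.
52^41 mod 83 = 82.
Since 82 ≠ 1, 52 does not lie in the subgroup.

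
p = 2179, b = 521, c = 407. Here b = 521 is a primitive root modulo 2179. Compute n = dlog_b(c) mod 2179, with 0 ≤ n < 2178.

Baby-step giant-step with m = ceil(sqrt(2178)) = 47.
Baby table (521^j mod 2179 for j=0..46):
  0:1  1:521  2:1245  3:1482  4:756  5:1656  6:2071  7:386
  8:638  9:1190  10:1154  11:2009  12:769  13:1892  14:824  15:41
  16:1750  17:928  18:1929  19:490  20:347  21:2109  22:573  23:10
  24:852  25:1555  26:1746  27:1023  28:1307  29:1099  30:1681  31:2022
  32:1005  33:645  34:479  35:1153  36:1488  37:1703  38:410  39:68
  40:564  41:1858  42:542  43:1291  44:1479  45:1372  46:100
Giant step factor: 521^(-47) ≡ 1990 (mod 2179).
Scan 407·1990^i mod 2179 for i = 0, 1, …:
  i=0: 407   i=1: 1521   i=2: 159   i=3: 455
  i=4: 1165   i=5: 2073   i=6: 423   i=7: 676
  i=8: 797   i=9: 1897     …   i=43: 1514
  i=44: 1482
Match at i=44, j=3: n = 44·47 + 3 = 2071.

2071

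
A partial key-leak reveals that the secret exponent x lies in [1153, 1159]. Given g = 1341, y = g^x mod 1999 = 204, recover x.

Compute 1341^1153 mod 1999 = 497, then multiply by 1341 repeatedly:
  1341^1153=497  1341^1154=810  1341^1155=753  1341^1156=278  1341^1157=984
  1341^1158=204
Found 204 at exponent 1158.

1158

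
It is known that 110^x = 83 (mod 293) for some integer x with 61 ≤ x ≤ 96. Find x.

62

Compute 110^61 mod 293 = 78, then multiply by 110 repeatedly:
  110^61=78  110^62=83
Found 83 at exponent 62.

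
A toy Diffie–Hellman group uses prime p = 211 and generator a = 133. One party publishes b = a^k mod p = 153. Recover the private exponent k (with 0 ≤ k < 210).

Baby-step giant-step with m = ceil(sqrt(210)) = 15.
Baby table (133^j mod 211 for j=0..14):
  0:1  1:133  2:176  3:198  4:170  5:33  6:169  7:111
  8:204  9:124  10:34  11:91  12:76  13:191  14:83
Giant step factor: 133^(-15) ≡ 63 (mod 211).
Scan 153·63^i mod 211 for i = 0, 1, …:
  i=0: 153   i=1: 144   i=2: 210   i=3: 148
  i=4: 40   i=5: 199   i=6: 88   i=7: 58
  i=8: 67   i=9: 1
Match at i=9, j=0: k = 9·15 + 0 = 135.

135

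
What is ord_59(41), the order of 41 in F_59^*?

The order of 41 must divide p − 1 = 58 = 2 · 29.
Divisors: 1, 2, 29, 58.
Check each in increasing order: 41^1 ≡ 41;  41^2 ≡ 29;  41^29 ≡ 1.
Smallest exponent giving 1 is 29.

29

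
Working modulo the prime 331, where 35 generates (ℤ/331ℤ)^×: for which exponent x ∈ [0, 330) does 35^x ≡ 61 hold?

315

Baby-step giant-step with m = ceil(sqrt(330)) = 19.
Baby table (35^j mod 331 for j=0..18):
  0:1  1:35  2:232  3:176  4:202  5:119  6:193  7:135
  8:91  9:206  10:259  11:128  12:177  13:237  14:20  15:38
  16:6  17:210  18:68
Giant step factor: 35^(-19) ≡ 310 (mod 331).
Scan 61·310^i mod 331 for i = 0, 1, …:
  i=0: 61   i=1: 43   i=2: 90   i=3: 96
  i=4: 301   i=5: 299   i=6: 10   i=7: 121
  i=8: 107   i=9: 70     …   i=15: 120
  i=16: 128
Match at i=16, j=11: x = 16·19 + 11 = 315.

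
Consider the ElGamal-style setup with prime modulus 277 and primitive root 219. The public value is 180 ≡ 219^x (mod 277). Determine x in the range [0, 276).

181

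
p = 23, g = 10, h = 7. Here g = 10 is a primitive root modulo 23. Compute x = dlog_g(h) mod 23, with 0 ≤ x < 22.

Successive powers of 10 modulo 23:
  10^0=1  10^1=10  10^2=8  10^3=11  10^4=18  10^5=19
  10^6=6  10^7=14  10^8=2  10^9=20  10^10=16  10^11=22
  10^12=13  10^13=15  10^14=12  10^15=5  10^16=4  10^17=17
  10^18=9  10^19=21  10^20=3  10^21=7
So 10^21 ≡ 7 (mod 23), giving x = 21.

21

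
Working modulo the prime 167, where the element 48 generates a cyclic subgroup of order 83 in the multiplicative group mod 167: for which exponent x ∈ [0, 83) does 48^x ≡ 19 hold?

78

Baby-step giant-step with m = ceil(sqrt(83)) = 10.
Baby table (48^j mod 167 for j=0..9):
  0:1  1:48  2:133  3:38  4:154  5:44  6:108  7:7
  8:2  9:96
Giant step factor: 48^(-10) ≡ 27 (mod 167).
Scan 19·27^i mod 167 for i = 0, 1, …:
  i=0: 19   i=1: 12   i=2: 157   i=3: 64
  i=4: 58   i=5: 63   i=6: 31   i=7: 2
Match at i=7, j=8: x = 7·10 + 8 = 78.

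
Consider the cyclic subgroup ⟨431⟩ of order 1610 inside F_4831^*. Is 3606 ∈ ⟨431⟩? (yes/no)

3606 ∈ ⟨431⟩ iff 3606^1610 ≡ 1 (mod 4831), since |⟨431⟩| = 1610.
3606^1610 mod 4831 = 1.
Since 1 = 1, 3606 lies in the subgroup.

yes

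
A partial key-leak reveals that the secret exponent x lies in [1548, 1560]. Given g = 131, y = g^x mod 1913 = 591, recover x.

1558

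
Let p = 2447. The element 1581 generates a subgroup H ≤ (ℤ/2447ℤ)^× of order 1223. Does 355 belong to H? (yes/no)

355 ∈ ⟨1581⟩ iff 355^1223 ≡ 1 (mod 2447), since |⟨1581⟩| = 1223.
355^1223 mod 2447 = 2446.
Since 2446 ≠ 1, 355 does not lie in the subgroup.

no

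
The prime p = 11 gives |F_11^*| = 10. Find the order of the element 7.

10

The order of 7 must divide p − 1 = 10 = 2 · 5.
Divisors: 1, 2, 5, 10.
Check each in increasing order: 7^1 ≡ 7;  7^2 ≡ 5;  7^5 ≡ 10;  7^10 ≡ 1.
Smallest exponent giving 1 is 10.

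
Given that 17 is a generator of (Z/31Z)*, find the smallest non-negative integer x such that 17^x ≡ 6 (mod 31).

Successive powers of 17 modulo 31:
  17^0=1  17^1=17  17^2=10  17^3=15  17^4=7  17^5=26
  17^6=8  17^7=12  17^8=18  17^9=27  17^10=25  17^11=22
  17^12=2  17^13=3  17^14=20  17^15=30  17^16=14  17^17=21
  17^18=16  17^19=24  17^20=5  17^21=23  17^22=19  17^23=13
  17^24=4  17^25=6
So 17^25 ≡ 6 (mod 31), giving x = 25.

25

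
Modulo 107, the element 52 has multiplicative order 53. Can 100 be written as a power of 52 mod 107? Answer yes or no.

100 ∈ ⟨52⟩ iff 100^53 ≡ 1 (mod 107), since |⟨52⟩| = 53.
100^53 mod 107 = 1.
Since 1 = 1, 100 lies in the subgroup.

yes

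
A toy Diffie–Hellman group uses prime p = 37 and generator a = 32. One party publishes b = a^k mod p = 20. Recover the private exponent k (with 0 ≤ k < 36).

5

Successive powers of 32 modulo 37:
  32^0=1  32^1=32  32^2=25  32^3=23  32^4=33  32^5=20
So 32^5 ≡ 20 (mod 37), giving k = 5.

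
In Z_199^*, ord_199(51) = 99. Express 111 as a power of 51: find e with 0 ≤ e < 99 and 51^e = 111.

48

Baby-step giant-step with m = ceil(sqrt(99)) = 10.
Baby table (51^j mod 199 for j=0..9):
  0:1  1:51  2:14  3:117  4:196  5:46  6:157  7:47
  8:9  9:61
Giant step factor: 51^(-10) ≡ 169 (mod 199).
Scan 111·169^i mod 199 for i = 0, 1, …:
  i=0: 111   i=1: 53   i=2: 2   i=3: 139
  i=4: 9
Match at i=4, j=8: e = 4·10 + 8 = 48.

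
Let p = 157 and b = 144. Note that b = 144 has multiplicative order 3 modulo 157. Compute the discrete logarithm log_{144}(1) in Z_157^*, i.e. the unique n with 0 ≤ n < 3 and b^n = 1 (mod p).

0

Successive powers of 144 modulo 157:
  144^0=1
So 144^0 ≡ 1 (mod 157), giving n = 0.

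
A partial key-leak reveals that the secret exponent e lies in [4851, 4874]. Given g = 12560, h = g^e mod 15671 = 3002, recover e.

Compute 12560^4851 mod 15671 = 14844, then multiply by 12560 repeatedly:
  12560^4851=14844  12560^4852=2753  12560^4853=7454  12560^4854=3686  12560^4855=4026
  12560^4856=11914  12560^4857=13132  12560^4858=645  12560^4859=14964  12560^4860=5537
  12560^4861=12493  12560^4862=14028  12560^4863=2627  12560^4864=7665  12560^4865=5447
  12560^4866=10405  12560^4867=6331  12560^4868=2706  12560^4869=12632  12560^4870=4716
  12560^4871=12251  12560^4872=14682  12560^4873=5263  12560^4874=3002
Found 3002 at exponent 4874.

4874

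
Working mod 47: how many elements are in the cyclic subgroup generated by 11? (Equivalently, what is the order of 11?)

The order of 11 must divide p − 1 = 46 = 2 · 23.
Divisors: 1, 2, 23, 46.
Check each in increasing order: 11^1 ≡ 11;  11^2 ≡ 27;  11^23 ≡ 46;  11^46 ≡ 1.
Smallest exponent giving 1 is 46.

46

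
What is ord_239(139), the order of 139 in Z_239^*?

The order of 139 must divide p − 1 = 238 = 2 · 7 · 17.
Divisors: 1, 2, 7, 14, 17, 34, 119, 238.
Check each in increasing order: 139^1 ≡ 139;  139^2 ≡ 201;  139^7 ≡ 238;  139^14 ≡ 1.
Smallest exponent giving 1 is 14.

14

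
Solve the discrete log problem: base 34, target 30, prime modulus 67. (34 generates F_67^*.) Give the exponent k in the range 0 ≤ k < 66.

11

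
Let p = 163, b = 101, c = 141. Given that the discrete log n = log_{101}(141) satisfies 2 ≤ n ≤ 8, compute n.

3

Compute 101^2 mod 163 = 95, then multiply by 101 repeatedly:
  101^2=95  101^3=141
Found 141 at exponent 3.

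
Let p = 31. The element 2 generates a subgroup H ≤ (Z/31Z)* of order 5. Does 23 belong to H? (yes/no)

no

⟨2⟩ has order 5; its elements mod 31 are {1, 2, 4, 8, 16}.
23 is not in this set.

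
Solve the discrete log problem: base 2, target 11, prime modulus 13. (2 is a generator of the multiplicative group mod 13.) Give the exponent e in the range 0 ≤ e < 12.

Successive powers of 2 modulo 13:
  2^0=1  2^1=2  2^2=4  2^3=8  2^4=3  2^5=6
  2^6=12  2^7=11
So 2^7 ≡ 11 (mod 13), giving e = 7.

7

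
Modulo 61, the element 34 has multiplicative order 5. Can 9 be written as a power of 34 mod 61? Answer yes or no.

yes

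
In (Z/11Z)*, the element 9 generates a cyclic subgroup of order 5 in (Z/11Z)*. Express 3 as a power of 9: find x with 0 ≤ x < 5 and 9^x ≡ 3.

3

Successive powers of 9 modulo 11:
  9^0=1  9^1=9  9^2=4  9^3=3
So 9^3 ≡ 3 (mod 11), giving x = 3.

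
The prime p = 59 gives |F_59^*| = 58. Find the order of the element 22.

29

The order of 22 must divide p − 1 = 58 = 2 · 29.
Divisors: 1, 2, 29, 58.
Check each in increasing order: 22^1 ≡ 22;  22^2 ≡ 12;  22^29 ≡ 1.
Smallest exponent giving 1 is 29.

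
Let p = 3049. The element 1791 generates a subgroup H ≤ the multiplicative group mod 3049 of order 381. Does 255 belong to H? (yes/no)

255 ∈ ⟨1791⟩ iff 255^381 ≡ 1 (mod 3049), since |⟨1791⟩| = 381.
255^381 mod 3049 = 137.
Since 137 ≠ 1, 255 does not lie in the subgroup.

no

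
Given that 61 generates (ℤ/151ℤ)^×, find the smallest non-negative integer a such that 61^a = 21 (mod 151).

Baby-step giant-step with m = ceil(sqrt(150)) = 13.
Baby table (61^j mod 151 for j=0..12):
  0:1  1:61  2:97  3:28  4:47  5:149  6:29  7:108
  8:95  9:57  10:4  11:93  12:86
Giant step factor: 61^(-13) ≡ 120 (mod 151).
Scan 21·120^i mod 151 for i = 0, 1, …:
  i=0: 21   i=1: 104   i=2: 98   i=3: 133
  i=4: 105   i=5: 67   i=6: 37   i=7: 61
Match at i=7, j=1: a = 7·13 + 1 = 92.

92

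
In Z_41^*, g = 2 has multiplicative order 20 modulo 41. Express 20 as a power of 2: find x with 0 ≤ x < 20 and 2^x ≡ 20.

Successive powers of 2 modulo 41:
  2^0=1  2^1=2  2^2=4  2^3=8  2^4=16  2^5=32
  2^6=23  2^7=5  2^8=10  2^9=20
So 2^9 ≡ 20 (mod 41), giving x = 9.

9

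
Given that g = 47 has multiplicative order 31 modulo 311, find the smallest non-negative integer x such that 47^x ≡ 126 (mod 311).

23

Successive powers of 47 modulo 311:
  47^0=1  47^1=47  47^2=32  47^3=260  47^4=91  47^5=234
  47^6=113  47^7=24  47^8=195  47^9=146  47^10=20  47^11=7
  47^12=18  47^13=224  47^14=265  47^15=15  47^16=83  47^17=169
  47^18=168  47^19=121  47^20=89  47^21=140  47^22=49  47^23=126
So 47^23 ≡ 126 (mod 311), giving x = 23.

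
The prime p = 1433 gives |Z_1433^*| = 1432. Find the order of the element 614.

The order of 614 must divide p − 1 = 1432 = 2^3 · 179.
Divisors: 1, 2, 4, 8, 179, 358, 716, 1432.
Check each in increasing order: 614^1 ≡ 614;  614^2 ≡ 117;  614^4 ≡ 792;  614^8 ≡ 1043;  614^179 ≡ 507;  614^358 ≡ 542;  614^716 ≡ 1432;  614^1432 ≡ 1.
Smallest exponent giving 1 is 1432.

1432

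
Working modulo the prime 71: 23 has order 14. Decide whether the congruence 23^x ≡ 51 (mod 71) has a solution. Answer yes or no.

51 ∈ ⟨23⟩ iff 51^14 ≡ 1 (mod 71), since |⟨23⟩| = 14.
51^14 mod 71 = 1.
Since 1 = 1, 51 lies in the subgroup.

yes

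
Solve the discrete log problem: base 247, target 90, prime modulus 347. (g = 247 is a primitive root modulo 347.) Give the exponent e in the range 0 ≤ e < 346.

Baby-step giant-step with m = ceil(sqrt(346)) = 19.
Baby table (247^j mod 347 for j=0..18):
  0:1  1:247  2:284  3:54  4:152  5:68  6:140  7:227
  8:202  9:273  10:113  11:151  12:168  13:203  14:173  15:50
  16:205  17:320  18:271
Giant step factor: 247^(-19) ≡ 51 (mod 347).
Scan 90·51^i mod 347 for i = 0, 1, …:
  i=0: 90   i=1: 79   i=2: 212   i=3: 55
  i=4: 29   i=5: 91   i=6: 130   i=7: 37
  i=8: 152
Match at i=8, j=4: e = 8·19 + 4 = 156.

156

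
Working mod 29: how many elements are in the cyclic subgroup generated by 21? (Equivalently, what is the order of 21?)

The order of 21 must divide p − 1 = 28 = 2^2 · 7.
Divisors: 1, 2, 4, 7, 14, 28.
Check each in increasing order: 21^1 ≡ 21;  21^2 ≡ 6;  21^4 ≡ 7;  21^7 ≡ 12;  21^14 ≡ 28;  21^28 ≡ 1.
Smallest exponent giving 1 is 28.

28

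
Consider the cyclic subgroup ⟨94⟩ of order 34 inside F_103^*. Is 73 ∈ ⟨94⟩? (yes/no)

yes

73 ∈ ⟨94⟩ iff 73^34 ≡ 1 (mod 103), since |⟨94⟩| = 34.
73^34 mod 103 = 1.
Since 1 = 1, 73 lies in the subgroup.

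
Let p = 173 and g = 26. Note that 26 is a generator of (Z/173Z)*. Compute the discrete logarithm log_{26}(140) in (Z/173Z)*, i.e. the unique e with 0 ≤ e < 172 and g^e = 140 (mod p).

68

Baby-step giant-step with m = ceil(sqrt(172)) = 14.
Baby table (26^j mod 173 for j=0..13):
  0:1  1:26  2:157  3:103  4:83  5:82  6:56  7:72
  8:142  9:59  10:150  11:94  12:22  13:53
Giant step factor: 26^(-14) ≡ 144 (mod 173).
Scan 140·144^i mod 173 for i = 0, 1, …:
  i=0: 140   i=1: 92   i=2: 100   i=3: 41
  i=4: 22
Match at i=4, j=12: e = 4·14 + 12 = 68.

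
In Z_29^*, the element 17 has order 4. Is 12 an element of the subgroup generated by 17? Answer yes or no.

yes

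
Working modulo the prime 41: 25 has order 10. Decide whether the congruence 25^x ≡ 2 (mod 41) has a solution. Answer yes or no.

no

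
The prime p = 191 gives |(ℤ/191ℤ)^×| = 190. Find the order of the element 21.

190

The order of 21 must divide p − 1 = 190 = 2 · 5 · 19.
Divisors: 1, 2, 5, 10, 19, 38, 95, 190.
Check each in increasing order: 21^1 ≡ 21;  21^2 ≡ 59;  21^5 ≡ 139;  21^10 ≡ 30;  21^19 ≡ 152;  21^38 ≡ 184;  21^95 ≡ 190;  21^190 ≡ 1.
Smallest exponent giving 1 is 190.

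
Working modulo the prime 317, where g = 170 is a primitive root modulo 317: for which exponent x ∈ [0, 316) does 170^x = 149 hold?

Baby-step giant-step with m = ceil(sqrt(316)) = 18.
Baby table (170^j mod 317 for j=0..17):
  0:1  1:170  2:53  3:134  4:273  5:128  6:204  7:127
  8:34  9:74  10:217  11:118  12:89  13:231  14:279  15:197
  16:205  17:297
Giant step factor: 170^(-18) ≡ 266 (mod 317).
Scan 149·266^i mod 317 for i = 0, 1, …:
  i=0: 149   i=1: 9   i=2: 175   i=3: 268
  i=4: 280   i=5: 302   i=6: 131   i=7: 293
  i=8: 273
Match at i=8, j=4: x = 8·18 + 4 = 148.

148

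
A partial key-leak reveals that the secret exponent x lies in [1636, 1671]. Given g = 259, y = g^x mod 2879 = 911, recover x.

Compute 259^1636 mod 2879 = 2449, then multiply by 259 repeatedly:
  259^1636=2449  259^1637=911
Found 911 at exponent 1637.

1637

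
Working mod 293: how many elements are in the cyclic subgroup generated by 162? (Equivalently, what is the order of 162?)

292

The order of 162 must divide p − 1 = 292 = 2^2 · 73.
Divisors: 1, 2, 4, 73, 146, 292.
Check each in increasing order: 162^1 ≡ 162;  162^2 ≡ 167;  162^4 ≡ 54;  162^73 ≡ 138;  162^146 ≡ 292;  162^292 ≡ 1.
Smallest exponent giving 1 is 292.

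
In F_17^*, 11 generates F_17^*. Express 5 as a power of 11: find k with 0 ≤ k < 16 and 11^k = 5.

3

Successive powers of 11 modulo 17:
  11^0=1  11^1=11  11^2=2  11^3=5
So 11^3 ≡ 5 (mod 17), giving k = 3.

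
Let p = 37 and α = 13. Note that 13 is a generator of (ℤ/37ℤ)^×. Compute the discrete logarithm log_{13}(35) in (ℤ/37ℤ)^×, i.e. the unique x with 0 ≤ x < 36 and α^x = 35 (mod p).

Successive powers of 13 modulo 37:
  13^0=1  13^1=13  13^2=21  13^3=14  13^4=34  13^5=35
So 13^5 ≡ 35 (mod 37), giving x = 5.

5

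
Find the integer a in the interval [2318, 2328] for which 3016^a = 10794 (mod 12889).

2327

Compute 3016^2318 mod 12889 = 10261, then multiply by 3016 repeatedly:
  3016^2318=10261  3016^2319=687  3016^2320=9752  3016^2321=12223  3016^2322=2028
  3016^2323=7062  3016^2324=6364  3016^2325=2103  3016^2326=1260  3016^2327=10794
Found 10794 at exponent 2327.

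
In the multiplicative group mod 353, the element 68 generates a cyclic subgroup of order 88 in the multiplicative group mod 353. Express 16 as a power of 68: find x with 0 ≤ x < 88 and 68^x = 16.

36

Baby-step giant-step with m = ceil(sqrt(88)) = 10.
Baby table (68^j mod 353 for j=0..9):
  0:1  1:68  2:35  3:262  4:166  5:345  6:162  7:73
  8:22  9:84
Giant step factor: 68^(-10) ≡ 171 (mod 353).
Scan 16·171^i mod 353 for i = 0, 1, …:
  i=0: 16   i=1: 265   i=2: 131   i=3: 162
Match at i=3, j=6: x = 3·10 + 6 = 36.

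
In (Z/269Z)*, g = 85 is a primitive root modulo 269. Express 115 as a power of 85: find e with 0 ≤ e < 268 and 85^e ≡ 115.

80

Baby-step giant-step with m = ceil(sqrt(268)) = 17.
Baby table (85^j mod 269 for j=0..16):
  0:1  1:85  2:231  3:267  4:99  5:76  6:4  7:71
  8:117  9:261  10:127  11:35  12:16  13:15  14:199  15:237
  16:239
Giant step factor: 85^(-17) ≡ 98 (mod 269).
Scan 115·98^i mod 269 for i = 0, 1, …:
  i=0: 115   i=1: 241   i=2: 215   i=3: 88
  i=4: 16
Match at i=4, j=12: e = 4·17 + 12 = 80.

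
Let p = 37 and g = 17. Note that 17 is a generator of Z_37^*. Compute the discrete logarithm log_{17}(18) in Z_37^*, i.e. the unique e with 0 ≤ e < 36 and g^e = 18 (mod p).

Successive powers of 17 modulo 37:
  17^0=1  17^1=17  17^2=30  17^3=29  17^4=12  17^5=19
  17^6=27  17^7=15  17^8=33  17^9=6  17^10=28  17^11=32
  17^12=26  17^13=35  17^14=3  17^15=14  17^16=16  17^17=13
  17^18=36  17^19=20  17^20=7  17^21=8  17^22=25  17^23=18
So 17^23 ≡ 18 (mod 37), giving e = 23.

23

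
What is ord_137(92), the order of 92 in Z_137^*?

The order of 92 must divide p − 1 = 136 = 2^3 · 17.
Divisors: 1, 2, 4, 8, 17, 34, 68, 136.
Check each in increasing order: 92^1 ≡ 92;  92^2 ≡ 107;  92^4 ≡ 78;  92^8 ≡ 56;  92^17 ≡ 127;  92^34 ≡ 100;  92^68 ≡ 136;  92^136 ≡ 1.
Smallest exponent giving 1 is 136.

136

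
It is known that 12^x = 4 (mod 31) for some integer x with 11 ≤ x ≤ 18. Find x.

Compute 12^11 mod 31 = 21, then multiply by 12 repeatedly:
  12^11=21  12^12=4
Found 4 at exponent 12.

12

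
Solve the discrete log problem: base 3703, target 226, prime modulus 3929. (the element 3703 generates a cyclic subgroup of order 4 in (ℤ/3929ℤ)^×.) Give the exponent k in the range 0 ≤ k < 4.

Successive powers of 3703 modulo 3929:
  3703^0=1  3703^1=3703  3703^2=3928  3703^3=226
So 3703^3 ≡ 226 (mod 3929), giving k = 3.

3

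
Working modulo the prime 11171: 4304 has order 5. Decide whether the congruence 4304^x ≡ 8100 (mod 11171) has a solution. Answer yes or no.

8100 ∈ ⟨4304⟩ iff 8100^5 ≡ 1 (mod 11171), since |⟨4304⟩| = 5.
8100^5 mod 11171 = 9739.
Since 9739 ≠ 1, 8100 does not lie in the subgroup.

no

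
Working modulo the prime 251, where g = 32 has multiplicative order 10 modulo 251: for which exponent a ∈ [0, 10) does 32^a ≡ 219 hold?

Successive powers of 32 modulo 251:
  32^0=1  32^1=32  32^2=20  32^3=138  32^4=149  32^5=250
  32^6=219
So 32^6 ≡ 219 (mod 251), giving a = 6.

6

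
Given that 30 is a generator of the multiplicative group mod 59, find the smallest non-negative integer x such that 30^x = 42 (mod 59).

Baby-step giant-step with m = ceil(sqrt(58)) = 8.
Baby table (30^j mod 59 for j=0..7):
  0:1  1:30  2:15  3:37  4:48  5:24  6:12  7:6
Giant step factor: 30^(-8) ≡ 20 (mod 59).
Scan 42·20^i mod 59 for i = 0, 1, …:
  i=0: 42   i=1: 14   i=2: 44   i=3: 54
  i=4: 18   i=5: 6
Match at i=5, j=7: x = 5·8 + 7 = 47.

47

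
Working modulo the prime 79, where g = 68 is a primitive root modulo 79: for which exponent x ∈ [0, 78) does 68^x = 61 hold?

15

Baby-step giant-step with m = ceil(sqrt(78)) = 9.
Baby table (68^j mod 79 for j=0..8):
  0:1  1:68  2:42  3:12  4:26  5:30  6:65  7:75
  8:44
Giant step factor: 68^(-9) ≡ 71 (mod 79).
Scan 61·71^i mod 79 for i = 0, 1, …:
  i=0: 61   i=1: 65
Match at i=1, j=6: x = 1·9 + 6 = 15.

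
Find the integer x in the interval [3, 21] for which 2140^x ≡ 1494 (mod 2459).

Compute 2140^3 mod 2459 = 1959, then multiply by 2140 repeatedly:
  2140^3=1959  2140^4=2124  2140^5=1128  2140^6=1641  2140^7=288
  2140^8=1570  2140^9=806  2140^10=1081  2140^11=1880  2140^12=276
  2140^13=480  2140^14=1797  2140^15=2163  2140^16=982  2140^17=1494
Found 1494 at exponent 17.

17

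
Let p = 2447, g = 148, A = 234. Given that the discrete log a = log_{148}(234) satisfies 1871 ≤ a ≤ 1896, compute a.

Compute 148^1871 mod 2447 = 2147, then multiply by 148 repeatedly:
  148^1871=2147  148^1872=2093  148^1873=1442  148^1874=527  148^1875=2139
  148^1876=909  148^1877=2394  148^1878=1944  148^1879=1413  148^1880=1129
  148^1881=696  148^1882=234
Found 234 at exponent 1882.

1882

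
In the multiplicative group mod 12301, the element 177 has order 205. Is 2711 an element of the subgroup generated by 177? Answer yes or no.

no

2711 ∈ ⟨177⟩ iff 2711^205 ≡ 1 (mod 12301), since |⟨177⟩| = 205.
2711^205 mod 12301 = 6919.
Since 6919 ≠ 1, 2711 does not lie in the subgroup.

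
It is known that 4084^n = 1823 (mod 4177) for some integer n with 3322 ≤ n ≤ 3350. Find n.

Compute 4084^3322 mod 4177 = 2842, then multiply by 4084 repeatedly:
  4084^3322=2842  4084^3323=3022  4084^3324=2990  4084^3325=1789  4084^3326=703
  4084^3327=1453  4084^3328=2712  4084^3329=2581  4084^3330=2233  4084^3331=1181
  4084^3332=2946  4084^3333=1704  4084^3334=254  4084^3335=1440  4084^3336=3921
  4084^3337=2923  4084^3338=3843  4084^3339=1823
Found 1823 at exponent 3339.

3339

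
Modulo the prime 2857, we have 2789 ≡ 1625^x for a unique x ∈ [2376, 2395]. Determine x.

2392

Compute 1625^2376 mod 2857 = 1984, then multiply by 1625 repeatedly:
  1625^2376=1984  1625^2377=1304  1625^2378=1963  1625^2379=1463  1625^2380=351
  1625^2381=1832  1625^2382=6  1625^2383=1179  1625^2384=1685  1625^2385=1119
  1625^2386=1323  1625^2387=1411  1625^2388=1561  1625^2389=2466  1625^2390=1736
  1625^2391=1141  1625^2392=2789
Found 2789 at exponent 2392.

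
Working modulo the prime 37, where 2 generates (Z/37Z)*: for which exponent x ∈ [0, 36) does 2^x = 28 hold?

34

Successive powers of 2 modulo 37:
  2^0=1  2^1=2  2^2=4  2^3=8  2^4=16  2^5=32
  2^6=27  2^7=17  2^8=34  2^9=31  2^10=25  2^11=13
  2^12=26  2^13=15  2^14=30  2^15=23  2^16=9  2^17=18
  2^18=36  2^19=35  2^20=33  2^21=29  2^22=21  2^23=5
  2^24=10  2^25=20  2^26=3  2^27=6  2^28=12  2^29=24
  2^30=11  2^31=22  2^32=7  2^33=14  2^34=28
So 2^34 ≡ 28 (mod 37), giving x = 34.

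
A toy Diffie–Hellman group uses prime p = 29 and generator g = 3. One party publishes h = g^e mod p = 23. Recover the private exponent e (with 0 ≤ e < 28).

4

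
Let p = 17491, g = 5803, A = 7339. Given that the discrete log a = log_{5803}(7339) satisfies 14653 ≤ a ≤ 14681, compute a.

Compute 5803^14653 mod 17491 = 17092, then multiply by 5803 repeatedly:
  5803^14653=17092  5803^14654=10906  5803^14655=5080  5803^14656=6905  5803^14657=15325
  5803^14658=6731  5803^14659=2590  5803^14660=5001  5803^14661=3234  5803^14662=16550
  5803^14663=14060  5803^14664=12156  5803^14665=65  5803^14666=9884  5803^14667=3863
  5803^14668=11018  5803^14669=7849  5803^14670=1183  5803^14671=8477  5803^14672=7339
Found 7339 at exponent 14672.

14672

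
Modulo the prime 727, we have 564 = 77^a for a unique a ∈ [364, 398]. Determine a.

Compute 77^364 mod 727 = 650, then multiply by 77 repeatedly:
  77^364=650  77^365=614  77^366=23  77^367=317  77^368=418
  77^369=198  77^370=706  77^371=564
Found 564 at exponent 371.

371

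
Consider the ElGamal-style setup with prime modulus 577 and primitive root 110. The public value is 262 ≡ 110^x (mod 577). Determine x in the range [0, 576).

42

Baby-step giant-step with m = ceil(sqrt(576)) = 24.
Baby table (110^j mod 577 for j=0..23):
  0:1  1:110  2:560  3:438  4:289  5:55  6:280  7:219
  8:433  9:316  10:140  11:398  12:505  13:158  14:70  15:199
  16:541  17:79  18:35  19:388  20:559  21:328  22:306  23:194
Giant step factor: 110^(-24) ≡ 64 (mod 577).
Scan 262·64^i mod 577 for i = 0, 1, …:
  i=0: 262   i=1: 35
Match at i=1, j=18: x = 1·24 + 18 = 42.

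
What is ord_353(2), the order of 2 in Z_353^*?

88

The order of 2 must divide p − 1 = 352 = 2^5 · 11.
Divisors: 1, 2, 4, 8, 11, 16, 22, 32, 44, 88, 176, 352.
Check each in increasing order: 2^1 ≡ 2;  2^2 ≡ 4;  2^4 ≡ 16;  2^8 ≡ 256;  2^11 ≡ 283;  2^16 ≡ 231;  2^22 ≡ 311;  2^32 ≡ 58;  2^44 ≡ 352;  2^88 ≡ 1.
Smallest exponent giving 1 is 88.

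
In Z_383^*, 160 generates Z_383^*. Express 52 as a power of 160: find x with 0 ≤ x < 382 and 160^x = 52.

11

Successive powers of 160 modulo 383:
  160^0=1  160^1=160  160^2=322  160^3=198  160^4=274  160^5=178
  160^6=138  160^7=249  160^8=8  160^9=131  160^10=278  160^11=52
So 160^11 ≡ 52 (mod 383), giving x = 11.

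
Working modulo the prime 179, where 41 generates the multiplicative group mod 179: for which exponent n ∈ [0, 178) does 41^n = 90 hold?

Baby-step giant-step with m = ceil(sqrt(178)) = 14.
Baby table (41^j mod 179 for j=0..13):
  0:1  1:41  2:70  3:6  4:67  5:62  6:36  7:44
  8:14  9:37  10:85  11:84  12:43  13:152
Giant step factor: 41^(-14) ≡ 141 (mod 179).
Scan 90·141^i mod 179 for i = 0, 1, …:
  i=0: 90   i=1: 160   i=2: 6
Match at i=2, j=3: n = 2·14 + 3 = 31.

31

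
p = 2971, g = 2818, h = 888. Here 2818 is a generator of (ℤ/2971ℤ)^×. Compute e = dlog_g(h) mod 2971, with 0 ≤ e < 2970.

2596

Baby-step giant-step with m = ceil(sqrt(2970)) = 55.
Baby table (2818^j mod 2971 for j=0..54):
  0:1  1:2818  2:2612  3:1449  4:1128  5:2705  6:2075  7:422
  8:796  9:23  10:2423  11:656  12:646  13:2176  14:2795  15:189
  16:793  17:482  18:529  19:2251  20:233  21:3  22:2512  23:1894
  24:1376  25:413  26:2173  27:283  28:1266  29:2388  30:69  31:1327
  32:1968  33:1938  34:586  35:2443  36:567  37:2379  38:1446  39:1587
  40:811  41:699  42:9  43:1594  44:2711  45:1157  46:1239  47:577
  48:849  49:827  50:1222  51:207  52:1010  53:2933  54:2843
Giant step factor: 2818^(-55) ≡ 1570 (mod 2971).
Scan 888·1570^i mod 2971 for i = 0, 1, …:
  i=0: 888   i=1: 761   i=2: 428   i=3: 514
  i=4: 1839   i=5: 2389   i=6: 1328   i=7: 2289
  i=8: 1791   i=9: 1304     …   i=46: 500
  i=47: 656
Match at i=47, j=11: e = 47·55 + 11 = 2596.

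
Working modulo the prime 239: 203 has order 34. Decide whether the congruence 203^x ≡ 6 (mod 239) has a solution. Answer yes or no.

yes

6 ∈ ⟨203⟩ iff 6^34 ≡ 1 (mod 239), since |⟨203⟩| = 34.
6^34 mod 239 = 1.
Since 1 = 1, 6 lies in the subgroup.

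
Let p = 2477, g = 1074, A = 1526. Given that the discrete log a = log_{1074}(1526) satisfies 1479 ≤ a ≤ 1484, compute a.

1481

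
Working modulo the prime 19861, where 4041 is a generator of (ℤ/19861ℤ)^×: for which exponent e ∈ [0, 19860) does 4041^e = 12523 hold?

Baby-step giant-step with m = ceil(sqrt(19860)) = 141.
Baby table (4041^j mod 19861 for j=0..140):
  0:1  1:4041  2:3939  3:8838  4:4280  5:16410  6:16792  7:11296
  8:6558  9:6304  10:12662  11:5206  12:4647  13:9882  14:12552  15:17499
  16:8299  17:10891  18:18416  19:19750  20:8252  21:19574  22:12032  23:1584
  24:5702  25:3022  26:17248  27:6919  28:15252  29:4649  30:17964  31:569
  32:15314  33:16859  34:3989  35:12278  36:2620  37:1507  38:12321  39:17495
  40:11996  41:14996  42:2925  43:2630  44:2195  45:11989  46:6570  47:15074
  48:347  49:11957  50:16285  51:8192  52:15446  53:14024  54:7551  55:7095
  56:11472  57:2778  58:4433  59:18992  60:3768  61:12962  62:5985  63:14548
  64:19769  65:5587  66:14971  67:1205  68:3460  69:19577  70:4294  71:13401
  72:12355  73:15862  74:6895  75:17573  76:9418  77:4462  78:17015  79:18694
  80:11071  81:10939  82:13774  83:10212  84:15395  85:6543  86:5272  87:13160
  88:11663  89:30  90:2064  91:18865  92:6947  93:9234  94:15636  95:7235
  96:1243  97:17991  98:10371  99:2501  100:17153  101:383  102:18406  103:19062
  104:8584  105:10638  106:8954  107:16233  108:16531  109:9228  110:11251  111:3462
  112:7798  113:12172  114:11216  115:1054  116:8960  117:757  118:443  119:2673
  120:17070  121:2617  122:9245  123:504  124:10842  125:19017  126:5488  127:12132
  128:8464  129:2382  130:12938  131:8306  132:19317  133:6267  134:2172  135:18351
  136:15278  137:10410  138:1212  139:11886  140:7428
Giant step factor: 4041^(-141) ≡ 15736 (mod 19861).
Scan 12523·15736^i mod 19861 for i = 0, 1, …:
  i=0: 12523   i=1: 1086   i=2: 8836   i=3: 16296
  i=4: 8485   i=5: 14318   i=6: 4864   i=7: 15471
  i=8: 15379   i=9: 17520     …   i=109: 2337
  i=110: 12321
Match at i=110, j=38: e = 110·141 + 38 = 15548.

15548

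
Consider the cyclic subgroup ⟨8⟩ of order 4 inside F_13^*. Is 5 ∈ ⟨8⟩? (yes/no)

yes

⟨8⟩ has order 4; its elements mod 13 are {1, 5, 8, 12}.
5 is in this set.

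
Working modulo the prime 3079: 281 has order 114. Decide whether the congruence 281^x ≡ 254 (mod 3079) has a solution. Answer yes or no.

no

254 ∈ ⟨281⟩ iff 254^114 ≡ 1 (mod 3079), since |⟨281⟩| = 114.
254^114 mod 3079 = 546.
Since 546 ≠ 1, 254 does not lie in the subgroup.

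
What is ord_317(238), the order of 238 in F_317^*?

158

The order of 238 must divide p − 1 = 316 = 2^2 · 79.
Divisors: 1, 2, 4, 79, 158, 316.
Check each in increasing order: 238^1 ≡ 238;  238^2 ≡ 218;  238^4 ≡ 291;  238^79 ≡ 316;  238^158 ≡ 1.
Smallest exponent giving 1 is 158.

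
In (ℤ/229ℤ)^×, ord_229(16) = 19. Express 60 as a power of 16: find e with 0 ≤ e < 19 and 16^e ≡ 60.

15

Successive powers of 16 modulo 229:
  16^0=1  16^1=16  16^2=27  16^3=203  16^4=42  16^5=214
  16^6=218  16^7=53  16^8=161  16^9=57  16^10=225  16^11=165
  16^12=121  16^13=104  16^14=61  16^15=60
So 16^15 ≡ 60 (mod 229), giving e = 15.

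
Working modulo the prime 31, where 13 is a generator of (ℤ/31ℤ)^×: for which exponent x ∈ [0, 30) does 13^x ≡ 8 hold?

12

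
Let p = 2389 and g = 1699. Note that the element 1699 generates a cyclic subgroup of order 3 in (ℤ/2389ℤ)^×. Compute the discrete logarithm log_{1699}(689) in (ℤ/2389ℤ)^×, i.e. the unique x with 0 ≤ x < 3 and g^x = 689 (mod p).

2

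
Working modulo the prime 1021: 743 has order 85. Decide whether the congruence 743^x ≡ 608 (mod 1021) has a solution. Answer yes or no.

608 ∈ ⟨743⟩ iff 608^85 ≡ 1 (mod 1021), since |⟨743⟩| = 85.
608^85 mod 1021 = 369.
Since 369 ≠ 1, 608 does not lie in the subgroup.

no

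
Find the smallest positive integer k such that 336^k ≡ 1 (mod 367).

366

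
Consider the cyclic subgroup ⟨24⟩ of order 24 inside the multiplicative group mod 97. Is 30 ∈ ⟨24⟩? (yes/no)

no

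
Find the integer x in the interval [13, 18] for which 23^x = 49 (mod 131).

Compute 23^13 mod 131 = 42, then multiply by 23 repeatedly:
  23^13=42  23^14=49
Found 49 at exponent 14.

14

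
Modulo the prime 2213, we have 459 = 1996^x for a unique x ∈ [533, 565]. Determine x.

Compute 1996^533 mod 2213 = 366, then multiply by 1996 repeatedly:
  1996^533=366  1996^534=246  1996^535=1943  1996^536=1052  1996^537=1868
  1996^538=1836  1996^539=2141  1996^540=133  1996^541=2121  1996^542=47
  1996^543=866  1996^544=183  1996^545=123  1996^546=2078  1996^547=526
  1996^548=934  1996^549=918  1996^550=2177  1996^551=1173  1996^552=2167
  1996^553=1130  1996^554=433  1996^555=1198  1996^556=1168  1996^557=1039
  1996^558=263  1996^559=467  1996^560=459
Found 459 at exponent 560.

560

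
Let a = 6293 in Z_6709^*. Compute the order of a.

2236

The order of 6293 must divide p − 1 = 6708 = 2^2 · 3 · 13 · 43.
Divisors: 1, 2, 3, 4, 6, 12, 13, 26, 39, 43, 52, 78, 86, 129, 156, 172, 258, 516, 559, 1118, 1677, 2236, 3354, 6708.
Check each in increasing order: 6293^1 ≡ 6293;  6293^2 ≡ 5331;  6293^3 ≡ 2983;  6293^4 ≡ 237;  6293^6 ≡ 2155;  6293^12 ≡ 1397;  6293^13 ≡ 2531;  6293^26 ≡ 5575;  6293^39 ≡ 1298;  6293^43 ≡ 5721;  6293^52 ≡ 4537;  6293^78 ≡ 845;  6293^86 ≡ 3339;  6293^129 ≡ 1896;  6293^156 ≡ 2871;  6293^172 ≡ 5272;  6293^258 ≡ 5501;  6293^516 ≡ 3411;  6293^559 ≡ 4559;  6293^1118 ≡ 6708;  6293^1677 ≡ 2150;  6293^2236 ≡ 1.
Smallest exponent giving 1 is 2236.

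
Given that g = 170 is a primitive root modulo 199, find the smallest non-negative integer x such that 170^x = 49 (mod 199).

Baby-step giant-step with m = ceil(sqrt(198)) = 15.
Baby table (170^j mod 199 for j=0..14):
  0:1  1:170  2:45  3:88  4:35  5:179  6:182  7:95
  8:31  9:96  10:2  11:141  12:90  13:176  14:70
Giant step factor: 170^(-15) ≡ 194 (mod 199).
Scan 49·194^i mod 199 for i = 0, 1, …:
  i=0: 49   i=1: 153   i=2: 31
Match at i=2, j=8: x = 2·15 + 8 = 38.

38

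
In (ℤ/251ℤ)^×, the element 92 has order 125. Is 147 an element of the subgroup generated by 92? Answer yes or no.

yes

147 ∈ ⟨92⟩ iff 147^125 ≡ 1 (mod 251), since |⟨92⟩| = 125.
147^125 mod 251 = 1.
Since 1 = 1, 147 lies in the subgroup.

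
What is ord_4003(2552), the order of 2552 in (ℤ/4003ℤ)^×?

The order of 2552 must divide p − 1 = 4002 = 2 · 3 · 23 · 29.
Divisors: 1, 2, 3, 6, 23, 29, 46, 58, 69, 87, 138, 174, 667, 1334, 2001, 4002.
Check each in increasing order: 2552^1 ≡ 2552;  2552^2 ≡ 3826;  2552^3 ≡ 635;  2552^6 ≡ 2925;  2552^23 ≡ 2190;  2552^29 ≡ 950;  2552^46 ≡ 506;  2552^58 ≡ 1825;  2552^69 ≡ 3312;  2552^87 ≡ 451;  2552^138 ≡ 1124;  2552^174 ≡ 3251;  2552^667 ≡ 3181;  2552^1334 ≡ 3180;  2552^2001 ≡ 4002;  2552^4002 ≡ 1.
Smallest exponent giving 1 is 4002.

4002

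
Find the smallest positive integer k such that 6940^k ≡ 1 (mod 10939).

3646

The order of 6940 must divide p − 1 = 10938 = 2 · 3 · 1823.
Divisors: 1, 2, 3, 6, 1823, 3646, 5469, 10938.
Check each in increasing order: 6940^1 ≡ 6940;  6940^2 ≡ 10122;  6940^3 ≡ 7361;  6940^6 ≡ 3454;  6940^1823 ≡ 10938;  6940^3646 ≡ 1.
Smallest exponent giving 1 is 3646.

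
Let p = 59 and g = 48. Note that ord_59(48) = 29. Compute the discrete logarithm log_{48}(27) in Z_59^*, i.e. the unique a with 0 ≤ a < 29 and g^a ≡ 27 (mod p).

Successive powers of 48 modulo 59:
  48^0=1  48^1=48  48^2=3  48^3=26  48^4=9  48^5=19
  48^6=27
So 48^6 ≡ 27 (mod 59), giving a = 6.

6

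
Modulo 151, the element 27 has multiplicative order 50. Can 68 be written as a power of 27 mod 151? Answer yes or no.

68 ∈ ⟨27⟩ iff 68^50 ≡ 1 (mod 151), since |⟨27⟩| = 50.
68^50 mod 151 = 1.
Since 1 = 1, 68 lies in the subgroup.

yes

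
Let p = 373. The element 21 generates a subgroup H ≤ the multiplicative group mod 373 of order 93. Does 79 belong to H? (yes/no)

no

79 ∈ ⟨21⟩ iff 79^93 ≡ 1 (mod 373), since |⟨21⟩| = 93.
79^93 mod 373 = 104.
Since 104 ≠ 1, 79 does not lie in the subgroup.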